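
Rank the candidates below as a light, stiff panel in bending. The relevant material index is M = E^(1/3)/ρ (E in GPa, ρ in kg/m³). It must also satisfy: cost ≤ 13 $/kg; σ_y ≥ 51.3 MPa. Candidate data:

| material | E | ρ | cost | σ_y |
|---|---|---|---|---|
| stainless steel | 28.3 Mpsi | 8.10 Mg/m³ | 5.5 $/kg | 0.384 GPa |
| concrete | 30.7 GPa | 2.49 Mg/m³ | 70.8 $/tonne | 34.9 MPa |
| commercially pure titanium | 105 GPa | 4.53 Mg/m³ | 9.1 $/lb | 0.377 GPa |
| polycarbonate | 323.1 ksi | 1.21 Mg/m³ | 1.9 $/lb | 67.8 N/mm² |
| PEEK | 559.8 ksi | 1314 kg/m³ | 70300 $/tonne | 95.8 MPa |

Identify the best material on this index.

Screen on constraints: cost ≤ 13 $/kg; σ_y ≥ 51.3 MPa. Survivors: stainless steel, polycarbonate.
Convert each candidate to consistent units, then evaluate M:
  stainless steel: E = 195.1 GPa, ρ = 8100 kg/m³
  polycarbonate: E = 2.228 GPa, ρ = 1210 kg/m³
  polycarbonate: M = 1.08×10⁻³
  stainless steel: M = 0.716×10⁻³
The maximum is for polycarbonate.

polycarbonate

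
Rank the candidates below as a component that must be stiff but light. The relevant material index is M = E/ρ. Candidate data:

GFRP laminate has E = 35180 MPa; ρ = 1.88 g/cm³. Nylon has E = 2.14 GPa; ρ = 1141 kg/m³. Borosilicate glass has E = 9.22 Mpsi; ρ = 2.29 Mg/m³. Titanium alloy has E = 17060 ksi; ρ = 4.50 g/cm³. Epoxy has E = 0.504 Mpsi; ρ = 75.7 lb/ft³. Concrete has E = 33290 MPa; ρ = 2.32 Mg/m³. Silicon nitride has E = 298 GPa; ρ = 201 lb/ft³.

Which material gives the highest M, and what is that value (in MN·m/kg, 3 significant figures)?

silicon nitride, M = 92.6 MN·m/kg

Convert each candidate to consistent units, then evaluate M:
  GFRP laminate: E = 35.18 GPa, ρ = 1880 kg/m³
  nylon: E = 2.140 GPa, ρ = 1141 kg/m³
  borosilicate glass: E = 63.57 GPa, ρ = 2290 kg/m³
  titanium alloy: E = 117.6 GPa, ρ = 4500 kg/m³
  epoxy: E = 3.475 GPa, ρ = 1213 kg/m³
  concrete: E = 33.29 GPa, ρ = 2320 kg/m³
  silicon nitride: E = 298.0 GPa, ρ = 3220 kg/m³
  silicon nitride: M = 92.6 MN·m/kg
  borosilicate glass: M = 27.8 MN·m/kg
  titanium alloy: M = 26.1 MN·m/kg
  GFRP laminate: M = 18.7 MN·m/kg
  concrete: M = 14.3 MN·m/kg
  epoxy: M = 2.87 MN·m/kg
  nylon: M = 1.88 MN·m/kg
Silicon nitride ranks first.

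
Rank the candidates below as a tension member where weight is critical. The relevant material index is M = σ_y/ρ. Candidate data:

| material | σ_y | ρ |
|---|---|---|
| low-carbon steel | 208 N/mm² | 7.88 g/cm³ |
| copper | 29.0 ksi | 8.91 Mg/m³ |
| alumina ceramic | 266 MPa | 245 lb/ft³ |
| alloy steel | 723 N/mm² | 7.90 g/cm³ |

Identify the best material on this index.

alloy steel

After converting to SI:
  low-carbon steel: σ_y = 208.0 MPa, ρ = 7880 kg/m³
  copper: σ_y = 199.9 MPa, ρ = 8910 kg/m³
  alumina ceramic: σ_y = 266.0 MPa, ρ = 3925 kg/m³
  alloy steel: σ_y = 723.0 MPa, ρ = 7900 kg/m³
  alloy steel: M = 91.5 kN·m/kg
  alumina ceramic: M = 67.8 kN·m/kg
  low-carbon steel: M = 26.4 kN·m/kg
  copper: M = 22.4 kN·m/kg
The maximum is for alloy steel.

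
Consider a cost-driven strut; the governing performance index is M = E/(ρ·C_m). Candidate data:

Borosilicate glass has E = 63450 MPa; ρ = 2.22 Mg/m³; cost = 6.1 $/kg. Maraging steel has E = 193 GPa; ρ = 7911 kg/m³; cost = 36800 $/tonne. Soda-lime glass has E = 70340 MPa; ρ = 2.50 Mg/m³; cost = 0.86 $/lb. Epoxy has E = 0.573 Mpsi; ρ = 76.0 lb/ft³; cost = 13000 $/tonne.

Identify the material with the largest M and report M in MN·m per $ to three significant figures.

Putting every candidate on a common basis:
  borosilicate glass: E = 63.45 GPa, ρ = 2220 kg/m³, cost = 6.100 $/kg
  maraging steel: E = 193.0 GPa, ρ = 7911 kg/m³, cost = 36.80 $/kg
  soda-lime glass: E = 70.34 GPa, ρ = 2500 kg/m³, cost = 1.896 $/kg
  epoxy: E = 3.951 GPa, ρ = 1217 kg/m³, cost = 13.00 $/kg
  soda-lime glass: M = 14.8 MN·m per $
  borosilicate glass: M = 4.69 MN·m per $
  maraging steel: M = 0.663 MN·m per $
  epoxy: M = 0.250 MN·m per $
Highest index: soda-lime glass.

soda-lime glass, M = 14.8 MN·m per $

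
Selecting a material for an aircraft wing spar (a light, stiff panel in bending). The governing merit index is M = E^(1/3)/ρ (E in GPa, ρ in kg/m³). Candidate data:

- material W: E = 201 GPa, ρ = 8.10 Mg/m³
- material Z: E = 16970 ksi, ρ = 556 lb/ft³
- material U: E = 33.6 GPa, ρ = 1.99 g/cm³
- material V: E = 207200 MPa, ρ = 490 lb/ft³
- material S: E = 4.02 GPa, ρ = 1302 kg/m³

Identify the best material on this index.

Convert each candidate to consistent units, then evaluate M:
  material W: E = 201.0 GPa, ρ = 8100 kg/m³
  material Z: E = 117.0 GPa, ρ = 8906 kg/m³
  material U: E = 33.60 GPa, ρ = 1990 kg/m³
  material V: E = 207.2 GPa, ρ = 7849 kg/m³
  material S: E = 4.020 GPa, ρ = 1302 kg/m³
  material U: M = 1.62×10⁻³
  material S: M = 1.22×10⁻³
  material V: M = 0.754×10⁻³
  material W: M = 0.723×10⁻³
  material Z: M = 0.549×10⁻³
Highest index: material U.

material U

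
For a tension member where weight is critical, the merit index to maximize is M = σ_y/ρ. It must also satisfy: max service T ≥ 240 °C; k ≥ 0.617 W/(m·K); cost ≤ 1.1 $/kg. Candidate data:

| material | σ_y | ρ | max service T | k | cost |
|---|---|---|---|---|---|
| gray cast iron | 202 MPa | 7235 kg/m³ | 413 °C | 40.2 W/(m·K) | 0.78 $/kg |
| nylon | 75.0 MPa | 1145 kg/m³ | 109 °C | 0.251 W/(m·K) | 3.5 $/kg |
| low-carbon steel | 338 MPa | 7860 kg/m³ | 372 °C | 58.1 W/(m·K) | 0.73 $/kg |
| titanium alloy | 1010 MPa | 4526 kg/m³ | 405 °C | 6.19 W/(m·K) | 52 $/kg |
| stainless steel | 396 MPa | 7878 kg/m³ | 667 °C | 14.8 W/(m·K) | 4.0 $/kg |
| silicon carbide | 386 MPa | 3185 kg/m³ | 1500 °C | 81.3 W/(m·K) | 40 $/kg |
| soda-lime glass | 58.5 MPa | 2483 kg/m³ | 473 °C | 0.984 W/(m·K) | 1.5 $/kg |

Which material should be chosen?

low-carbon steel

Screen on constraints: max service T ≥ 240 °C; k ≥ 0.617 W/(m·K); cost ≤ 1.1 $/kg. Survivors: gray cast iron, low-carbon steel.
Evaluate M for each candidate:
  low-carbon steel: M = 43.0 kN·m/kg
  gray cast iron: M = 27.9 kN·m/kg
Low-carbon steel ranks first.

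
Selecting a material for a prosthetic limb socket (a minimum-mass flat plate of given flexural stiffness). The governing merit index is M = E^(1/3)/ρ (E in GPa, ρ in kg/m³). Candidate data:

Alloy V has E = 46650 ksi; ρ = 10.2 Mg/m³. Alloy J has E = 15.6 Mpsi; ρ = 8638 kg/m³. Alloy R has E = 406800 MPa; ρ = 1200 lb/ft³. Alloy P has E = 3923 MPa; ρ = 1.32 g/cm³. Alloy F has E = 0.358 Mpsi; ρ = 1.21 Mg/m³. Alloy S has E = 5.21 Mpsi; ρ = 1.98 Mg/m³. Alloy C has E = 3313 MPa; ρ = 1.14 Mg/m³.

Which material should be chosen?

In SI units:
  alloy V: E = 321.6 GPa, ρ = 10200 kg/m³
  alloy J: E = 107.6 GPa, ρ = 8638 kg/m³
  alloy R: E = 406.8 GPa, ρ = 19220 kg/m³
  alloy P: E = 3.923 GPa, ρ = 1320 kg/m³
  alloy F: E = 2.468 GPa, ρ = 1210 kg/m³
  alloy S: E = 35.92 GPa, ρ = 1980 kg/m³
  alloy C: E = 3.313 GPa, ρ = 1140 kg/m³
  alloy S: M = 1.67×10⁻³
  alloy C: M = 1.31×10⁻³
  alloy P: M = 1.19×10⁻³
  alloy F: M = 1.12×10⁻³
  alloy V: M = 0.672×10⁻³
  alloy J: M = 0.551×10⁻³
  alloy R: M = 0.385×10⁻³
The maximum is for alloy S.

alloy S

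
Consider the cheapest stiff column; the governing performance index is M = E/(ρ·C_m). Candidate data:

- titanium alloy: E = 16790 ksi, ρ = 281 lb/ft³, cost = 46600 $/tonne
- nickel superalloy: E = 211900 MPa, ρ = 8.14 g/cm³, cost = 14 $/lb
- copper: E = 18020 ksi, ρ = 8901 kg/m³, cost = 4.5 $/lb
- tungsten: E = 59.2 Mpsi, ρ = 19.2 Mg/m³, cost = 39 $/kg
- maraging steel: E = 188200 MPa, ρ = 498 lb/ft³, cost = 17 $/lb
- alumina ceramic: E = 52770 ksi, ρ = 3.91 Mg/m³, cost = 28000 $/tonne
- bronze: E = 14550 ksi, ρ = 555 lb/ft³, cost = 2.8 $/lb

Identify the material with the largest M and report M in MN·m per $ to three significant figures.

After converting to SI:
  titanium alloy: E = 115.8 GPa, ρ = 4501 kg/m³, cost = 46.60 $/kg
  nickel superalloy: E = 211.9 GPa, ρ = 8140 kg/m³, cost = 30.86 $/kg
  copper: E = 124.2 GPa, ρ = 8901 kg/m³, cost = 9.921 $/kg
  tungsten: E = 408.2 GPa, ρ = 19200 kg/m³, cost = 39.00 $/kg
  maraging steel: E = 188.2 GPa, ρ = 7977 kg/m³, cost = 37.48 $/kg
  alumina ceramic: E = 363.8 GPa, ρ = 3910 kg/m³, cost = 28.00 $/kg
  bronze: E = 100.3 GPa, ρ = 8890 kg/m³, cost = 6.173 $/kg
  alumina ceramic: M = 3.32 MN·m per $
  bronze: M = 1.83 MN·m per $
  copper: M = 1.41 MN·m per $
  nickel superalloy: M = 0.843 MN·m per $
  maraging steel: M = 0.629 MN·m per $
  titanium alloy: M = 0.552 MN·m per $
  tungsten: M = 0.545 MN·m per $
Highest index: alumina ceramic.

alumina ceramic, M = 3.32 MN·m per $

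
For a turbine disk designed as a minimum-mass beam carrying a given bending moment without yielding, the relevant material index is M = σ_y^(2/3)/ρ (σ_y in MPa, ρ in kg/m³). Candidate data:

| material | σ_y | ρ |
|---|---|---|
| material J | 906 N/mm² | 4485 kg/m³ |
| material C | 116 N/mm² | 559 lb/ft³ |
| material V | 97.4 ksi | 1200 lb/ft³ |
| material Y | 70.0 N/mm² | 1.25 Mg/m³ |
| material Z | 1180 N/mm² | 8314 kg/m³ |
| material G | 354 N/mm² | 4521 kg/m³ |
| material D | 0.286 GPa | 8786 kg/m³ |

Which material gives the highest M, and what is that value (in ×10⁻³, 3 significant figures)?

After converting to SI:
  material J: σ_y = 906.0 MPa, ρ = 4485 kg/m³
  material C: σ_y = 116.0 MPa, ρ = 8954 kg/m³
  material V: σ_y = 671.5 MPa, ρ = 19220 kg/m³
  material Y: σ_y = 70.00 MPa, ρ = 1250 kg/m³
  material Z: σ_y = 1180 MPa, ρ = 8314 kg/m³
  material G: σ_y = 354.0 MPa, ρ = 4521 kg/m³
  material D: σ_y = 286.0 MPa, ρ = 8786 kg/m³
  material J: M = 20.9×10⁻³
  material Y: M = 13.6×10⁻³
  material Z: M = 13.4×10⁻³
  material G: M = 11.1×10⁻³
  material D: M = 4.94×10⁻³
  material V: M = 3.99×10⁻³
  material C: M = 2.66×10⁻³
The maximum is for material J.

material J, M = 20.9×10⁻³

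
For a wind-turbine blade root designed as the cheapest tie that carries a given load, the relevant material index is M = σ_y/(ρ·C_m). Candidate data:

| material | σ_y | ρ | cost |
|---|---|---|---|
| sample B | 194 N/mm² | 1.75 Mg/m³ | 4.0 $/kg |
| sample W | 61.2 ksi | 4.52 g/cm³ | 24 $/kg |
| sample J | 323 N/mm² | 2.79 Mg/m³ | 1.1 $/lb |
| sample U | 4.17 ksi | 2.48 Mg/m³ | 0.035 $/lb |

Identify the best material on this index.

sample U

In SI units:
  sample B: σ_y = 194.0 MPa, ρ = 1750 kg/m³, cost = 4.000 $/kg
  sample W: σ_y = 422.0 MPa, ρ = 4520 kg/m³, cost = 24.00 $/kg
  sample J: σ_y = 323.0 MPa, ρ = 2790 kg/m³, cost = 2.425 $/kg
  sample U: σ_y = 28.75 MPa, ρ = 2480 kg/m³, cost = 0.07716 $/kg
  sample U: M = 150 kN·m per $
  sample J: M = 47.7 kN·m per $
  sample B: M = 27.7 kN·m per $
  sample W: M = 3.89 kN·m per $
Highest index: sample U.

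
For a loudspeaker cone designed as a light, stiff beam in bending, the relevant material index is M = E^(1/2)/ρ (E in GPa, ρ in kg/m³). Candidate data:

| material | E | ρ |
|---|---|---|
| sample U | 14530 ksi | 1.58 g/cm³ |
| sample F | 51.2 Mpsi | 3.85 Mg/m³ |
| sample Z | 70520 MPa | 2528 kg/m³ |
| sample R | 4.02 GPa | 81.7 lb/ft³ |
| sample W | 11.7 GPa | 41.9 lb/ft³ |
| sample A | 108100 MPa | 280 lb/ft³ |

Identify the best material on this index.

After converting to SI:
  sample U: E = 100.2 GPa, ρ = 1580 kg/m³
  sample F: E = 353.0 GPa, ρ = 3850 kg/m³
  sample Z: E = 70.52 GPa, ρ = 2528 kg/m³
  sample R: E = 4.020 GPa, ρ = 1309 kg/m³
  sample W: E = 11.70 GPa, ρ = 671.2 kg/m³
  sample A: E = 108.1 GPa, ρ = 4485 kg/m³
  sample U: M = 6.33×10⁻³
  sample W: M = 5.10×10⁻³
  sample F: M = 4.88×10⁻³
  sample Z: M = 3.32×10⁻³
  sample A: M = 2.32×10⁻³
  sample R: M = 1.53×10⁻³
Highest index: sample U.

sample U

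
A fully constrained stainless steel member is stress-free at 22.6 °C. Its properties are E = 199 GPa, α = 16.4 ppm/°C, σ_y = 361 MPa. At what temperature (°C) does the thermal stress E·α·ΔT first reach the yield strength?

E·α·ΔT = 361.0 MPa ⇒ ΔT = 361.0 / (199.0×10³ × 16.4×10⁻⁶) = 110.6 K.
T = 22.6 + 110.6 = 133.2 °C.

133 °C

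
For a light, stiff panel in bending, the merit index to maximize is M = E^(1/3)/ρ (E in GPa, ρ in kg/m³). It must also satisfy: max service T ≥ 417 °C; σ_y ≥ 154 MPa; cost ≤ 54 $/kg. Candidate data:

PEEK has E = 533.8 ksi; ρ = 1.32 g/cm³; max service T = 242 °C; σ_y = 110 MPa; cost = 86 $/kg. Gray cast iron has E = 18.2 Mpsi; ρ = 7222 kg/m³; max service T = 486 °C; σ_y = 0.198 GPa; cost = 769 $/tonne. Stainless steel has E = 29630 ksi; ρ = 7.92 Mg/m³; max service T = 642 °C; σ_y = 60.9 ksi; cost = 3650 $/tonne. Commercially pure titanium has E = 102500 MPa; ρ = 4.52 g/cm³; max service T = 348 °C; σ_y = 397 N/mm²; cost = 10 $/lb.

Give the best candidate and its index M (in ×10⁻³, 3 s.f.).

Screen on constraints: max service T ≥ 417 °C; σ_y ≥ 154 MPa; cost ≤ 54 $/kg. Survivors: gray cast iron, stainless steel.
Convert each candidate to consistent units, then evaluate M:
  gray cast iron: E = 125.5 GPa, ρ = 7222 kg/m³
  stainless steel: E = 204.3 GPa, ρ = 7920 kg/m³
  stainless steel: M = 0.744×10⁻³
  gray cast iron: M = 0.693×10⁻³
Stainless steel ranks first.

stainless steel, M = 0.744×10⁻³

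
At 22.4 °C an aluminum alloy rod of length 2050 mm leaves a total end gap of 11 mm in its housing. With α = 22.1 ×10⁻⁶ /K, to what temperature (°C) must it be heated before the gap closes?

α·L₀·ΔT = 11.0 mm ⇒ ΔT = 11.0 / (22.1×10⁻⁶ × 2050.0) = 242.8 K.
T = 22.4 + 242.8 = 265.2 °C.

265 °C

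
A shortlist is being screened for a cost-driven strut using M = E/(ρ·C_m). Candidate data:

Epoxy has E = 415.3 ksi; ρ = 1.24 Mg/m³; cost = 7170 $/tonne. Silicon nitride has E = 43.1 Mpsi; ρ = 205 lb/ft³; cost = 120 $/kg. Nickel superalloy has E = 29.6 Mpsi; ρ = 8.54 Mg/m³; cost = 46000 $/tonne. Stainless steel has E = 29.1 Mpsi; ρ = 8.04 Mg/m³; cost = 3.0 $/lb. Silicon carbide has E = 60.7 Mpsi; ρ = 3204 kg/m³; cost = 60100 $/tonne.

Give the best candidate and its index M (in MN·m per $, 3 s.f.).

stainless steel, M = 3.77 MN·m per $

Putting every candidate on a common basis:
  epoxy: E = 2.863 GPa, ρ = 1240 kg/m³, cost = 7.170 $/kg
  silicon nitride: E = 297.2 GPa, ρ = 3284 kg/m³, cost = 120.0 $/kg
  nickel superalloy: E = 204.1 GPa, ρ = 8540 kg/m³, cost = 46.00 $/kg
  stainless steel: E = 200.6 GPa, ρ = 8040 kg/m³, cost = 6.614 $/kg
  silicon carbide: E = 418.5 GPa, ρ = 3204 kg/m³, cost = 60.10 $/kg
  stainless steel: M = 3.77 MN·m per $
  silicon carbide: M = 2.17 MN·m per $
  silicon nitride: M = 0.754 MN·m per $
  nickel superalloy: M = 0.520 MN·m per $
  epoxy: M = 0.322 MN·m per $
Stainless steel has the largest M.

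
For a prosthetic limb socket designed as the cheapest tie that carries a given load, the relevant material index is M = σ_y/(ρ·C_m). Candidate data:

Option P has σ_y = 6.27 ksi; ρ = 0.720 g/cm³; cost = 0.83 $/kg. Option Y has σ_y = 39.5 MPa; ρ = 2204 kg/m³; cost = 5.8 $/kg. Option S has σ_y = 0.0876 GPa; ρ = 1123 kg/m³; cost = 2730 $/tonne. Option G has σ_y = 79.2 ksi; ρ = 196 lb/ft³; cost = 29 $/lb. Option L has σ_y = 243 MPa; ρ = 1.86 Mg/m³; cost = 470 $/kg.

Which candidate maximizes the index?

option P

In SI units:
  option P: σ_y = 43.23 MPa, ρ = 720.0 kg/m³, cost = 0.8300 $/kg
  option Y: σ_y = 39.50 MPa, ρ = 2204 kg/m³, cost = 5.800 $/kg
  option S: σ_y = 87.60 MPa, ρ = 1123 kg/m³, cost = 2.730 $/kg
  option G: σ_y = 546.1 MPa, ρ = 3140 kg/m³, cost = 63.93 $/kg
  option L: σ_y = 243.0 MPa, ρ = 1860 kg/m³, cost = 470.0 $/kg
  option P: M = 72.3 kN·m per $
  option S: M = 28.6 kN·m per $
  option Y: M = 3.09 kN·m per $
  option G: M = 2.72 kN·m per $
  option L: M = 0.278 kN·m per $
Highest index: option P.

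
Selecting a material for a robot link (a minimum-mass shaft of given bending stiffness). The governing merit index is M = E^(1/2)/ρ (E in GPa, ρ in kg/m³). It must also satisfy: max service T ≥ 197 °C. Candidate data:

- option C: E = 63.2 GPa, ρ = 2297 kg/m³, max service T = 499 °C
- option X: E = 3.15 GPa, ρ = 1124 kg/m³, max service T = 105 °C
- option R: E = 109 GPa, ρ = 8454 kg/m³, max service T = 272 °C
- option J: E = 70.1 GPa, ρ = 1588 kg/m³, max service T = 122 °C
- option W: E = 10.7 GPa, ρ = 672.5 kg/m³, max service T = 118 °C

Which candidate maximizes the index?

option C

Screen on constraints: max service T ≥ 197 °C. Survivors: option C, option R.
Computing M directly (units already consistent):
  option C: M = 3.46×10⁻³
  option R: M = 1.23×10⁻³
Option C has the largest M.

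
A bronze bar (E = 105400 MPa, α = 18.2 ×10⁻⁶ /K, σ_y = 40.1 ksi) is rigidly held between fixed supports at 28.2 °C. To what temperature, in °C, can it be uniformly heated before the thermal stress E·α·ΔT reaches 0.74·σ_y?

135 °C

E = 105400 MPa = 105.4 GPa.
σ_y = 40.1 ksi = 276.5 MPa.
E·α·ΔT = 204.6 MPa ⇒ ΔT = 204.6 / (105.4×10³ × 18.2×10⁻⁶) = 106.7 K.
T = 28.2 + 106.7 = 134.9 °C.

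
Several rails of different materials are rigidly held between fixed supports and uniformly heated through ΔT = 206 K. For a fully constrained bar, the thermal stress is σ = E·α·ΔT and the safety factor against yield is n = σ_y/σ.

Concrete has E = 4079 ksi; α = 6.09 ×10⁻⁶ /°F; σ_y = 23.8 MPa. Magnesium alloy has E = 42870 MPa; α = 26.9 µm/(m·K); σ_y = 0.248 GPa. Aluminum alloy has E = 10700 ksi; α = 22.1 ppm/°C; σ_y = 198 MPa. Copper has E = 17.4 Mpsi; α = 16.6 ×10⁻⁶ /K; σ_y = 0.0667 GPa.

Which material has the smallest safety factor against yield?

Per material, after unit conversion:
  concrete: E = 28.12, α = 11.0, σ_y = 23.80 → σ = 63.5 MPa, n = 0.375
  magnesium alloy: E = 42.87, α = 26.9, σ_y = 248.0 → σ = 238 MPa, n = 1.04
  aluminum alloy: E = 73.77, α = 22.1, σ_y = 198.0 → σ = 336 MPa, n = 0.590
  copper: E = 120.0, α = 16.6, σ_y = 66.70 → σ = 410 MPa, n = 0.163
Copper has the lowest safety factor, n = 0.163.

copper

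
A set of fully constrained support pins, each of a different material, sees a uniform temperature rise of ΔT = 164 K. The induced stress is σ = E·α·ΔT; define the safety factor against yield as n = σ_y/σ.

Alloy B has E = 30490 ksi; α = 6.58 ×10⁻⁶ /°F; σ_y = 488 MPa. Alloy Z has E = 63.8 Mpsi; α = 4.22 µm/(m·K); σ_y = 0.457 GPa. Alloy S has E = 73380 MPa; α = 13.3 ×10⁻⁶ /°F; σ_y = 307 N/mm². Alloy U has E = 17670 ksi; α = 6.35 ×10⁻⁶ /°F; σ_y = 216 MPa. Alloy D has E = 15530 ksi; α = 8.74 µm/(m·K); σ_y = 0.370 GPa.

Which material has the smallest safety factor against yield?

alloy U

In consistent units (E in GPa, α in ×10⁻⁶/K, σ_y in MPa):
  alloy B: E = 210.2, α = 11.8, σ_y = 488.0 → σ = 408 MPa, n = 1.20
  alloy Z: E = 439.9, α = 4.22, σ_y = 457.0 → σ = 304 MPa, n = 1.50
  alloy S: E = 73.38, α = 23.9, σ_y = 307.0 → σ = 288 MPa, n = 1.07
  alloy U: E = 121.8, α = 11.4, σ_y = 216.0 → σ = 228 MPa, n = 0.946
  alloy D: E = 107.1, α = 8.74, σ_y = 370.0 → σ = 153 MPa, n = 2.41
Alloy U has the lowest safety factor, n = 0.946.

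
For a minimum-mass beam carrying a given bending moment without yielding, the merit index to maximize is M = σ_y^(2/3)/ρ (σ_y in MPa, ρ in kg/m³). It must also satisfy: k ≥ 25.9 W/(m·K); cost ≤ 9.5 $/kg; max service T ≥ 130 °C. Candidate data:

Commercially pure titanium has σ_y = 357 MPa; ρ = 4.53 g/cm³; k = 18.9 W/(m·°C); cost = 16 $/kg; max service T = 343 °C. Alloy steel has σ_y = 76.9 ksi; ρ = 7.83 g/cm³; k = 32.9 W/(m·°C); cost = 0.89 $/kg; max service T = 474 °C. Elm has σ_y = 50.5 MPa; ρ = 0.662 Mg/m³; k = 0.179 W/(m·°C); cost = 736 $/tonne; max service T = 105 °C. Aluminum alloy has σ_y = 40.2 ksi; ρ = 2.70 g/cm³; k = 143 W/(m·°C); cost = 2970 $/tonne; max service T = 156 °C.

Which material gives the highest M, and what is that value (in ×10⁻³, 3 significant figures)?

aluminum alloy, M = 15.7×10⁻³

Screen on constraints: k ≥ 25.9 W/(m·K); cost ≤ 9.5 $/kg; max service T ≥ 130 °C. Survivors: alloy steel, aluminum alloy.
In SI units:
  alloy steel: σ_y = 530.2 MPa, ρ = 7830 kg/m³
  aluminum alloy: σ_y = 277.2 MPa, ρ = 2700 kg/m³
  aluminum alloy: M = 15.7×10⁻³
  alloy steel: M = 8.37×10⁻³
Aluminum alloy ranks first.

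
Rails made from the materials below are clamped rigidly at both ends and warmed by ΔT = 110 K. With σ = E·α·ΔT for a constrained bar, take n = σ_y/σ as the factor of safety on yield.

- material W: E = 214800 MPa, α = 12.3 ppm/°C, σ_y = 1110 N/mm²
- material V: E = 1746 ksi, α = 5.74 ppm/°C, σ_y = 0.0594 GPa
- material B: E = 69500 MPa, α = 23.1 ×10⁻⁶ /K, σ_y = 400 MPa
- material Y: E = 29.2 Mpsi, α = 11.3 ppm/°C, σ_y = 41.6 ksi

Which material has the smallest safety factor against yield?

Converting E to GPa, α to ×10⁻⁶/K, σ_y to MPa, then σ and n for each:
  material W: E = 214.8, α = 12.3, σ_y = 1110 → σ = 291 MPa, n = 3.82
  material V: E = 12.04, α = 5.74, σ_y = 59.40 → σ = 7.60 MPa, n = 7.81
  material B: E = 69.50, α = 23.1, σ_y = 400.0 → σ = 177 MPa, n = 2.27
  material Y: E = 201.3, α = 11.3, σ_y = 286.8 → σ = 250 MPa, n = 1.15
Smallest n: material Y with n = 1.15.

material Y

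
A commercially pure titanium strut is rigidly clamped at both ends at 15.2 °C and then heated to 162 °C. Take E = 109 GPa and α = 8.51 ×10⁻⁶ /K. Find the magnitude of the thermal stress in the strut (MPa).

ΔT = 146.8 K. Constrained thermal stress σ = E·α·ΔT = 109.0×10³ MPa × 8.51×10⁻⁶ × 146.8 = 136 MPa (compressive).

136 MPa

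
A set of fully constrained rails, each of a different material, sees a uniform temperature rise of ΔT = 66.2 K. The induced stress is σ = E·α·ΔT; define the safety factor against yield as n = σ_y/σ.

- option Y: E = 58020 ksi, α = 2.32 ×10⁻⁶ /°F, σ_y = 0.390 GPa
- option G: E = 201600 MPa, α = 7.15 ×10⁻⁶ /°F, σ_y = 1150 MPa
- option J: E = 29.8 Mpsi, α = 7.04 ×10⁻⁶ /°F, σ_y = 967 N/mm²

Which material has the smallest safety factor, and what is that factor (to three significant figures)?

Converting E to GPa, α to ×10⁻⁶/K, σ_y to MPa, then σ and n for each:
  option Y: E = 400.0, α = 4.18, σ_y = 390.0 → σ = 111 MPa, n = 3.53
  option G: E = 201.6, α = 12.9, σ_y = 1150 → σ = 172 MPa, n = 6.70
  option J: E = 205.5, α = 12.7, σ_y = 967.0 → σ = 172 MPa, n = 5.61
The minimum is option Y at n = 3.53.

option Y, n = 3.53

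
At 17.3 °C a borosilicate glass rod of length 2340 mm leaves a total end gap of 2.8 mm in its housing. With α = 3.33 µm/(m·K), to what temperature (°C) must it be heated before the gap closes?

377 °C

α·L₀·ΔT = 2.8 mm ⇒ ΔT = 2.8 / (3.33×10⁻⁶ × 2340.0) = 359.3 K.
T = 17.3 + 359.3 = 376.6 °C.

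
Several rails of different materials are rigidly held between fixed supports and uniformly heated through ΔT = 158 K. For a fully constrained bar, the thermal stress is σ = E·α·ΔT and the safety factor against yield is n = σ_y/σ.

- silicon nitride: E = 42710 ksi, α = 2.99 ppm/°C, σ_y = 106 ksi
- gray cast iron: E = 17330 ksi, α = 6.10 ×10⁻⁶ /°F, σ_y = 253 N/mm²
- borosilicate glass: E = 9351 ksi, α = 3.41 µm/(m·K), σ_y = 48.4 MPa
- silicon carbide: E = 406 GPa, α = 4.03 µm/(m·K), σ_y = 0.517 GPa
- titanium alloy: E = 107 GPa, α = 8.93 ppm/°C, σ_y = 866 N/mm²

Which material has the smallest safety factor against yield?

gray cast iron

Converting E to GPa, α to ×10⁻⁶/K, σ_y to MPa, then σ and n for each:
  silicon nitride: E = 294.5, α = 2.99, σ_y = 730.8 → σ = 139 MPa, n = 5.25
  gray cast iron: E = 119.5, α = 11.0, σ_y = 253.0 → σ = 207 MPa, n = 1.22
  borosilicate glass: E = 64.47, α = 3.41, σ_y = 48.40 → σ = 34.7 MPa, n = 1.39
  silicon carbide: E = 406.0, α = 4.03, σ_y = 517.0 → σ = 259 MPa, n = 2.00
  titanium alloy: E = 107.0, α = 8.93, σ_y = 866.0 → σ = 151 MPa, n = 5.74
The minimum is gray cast iron at n = 1.22.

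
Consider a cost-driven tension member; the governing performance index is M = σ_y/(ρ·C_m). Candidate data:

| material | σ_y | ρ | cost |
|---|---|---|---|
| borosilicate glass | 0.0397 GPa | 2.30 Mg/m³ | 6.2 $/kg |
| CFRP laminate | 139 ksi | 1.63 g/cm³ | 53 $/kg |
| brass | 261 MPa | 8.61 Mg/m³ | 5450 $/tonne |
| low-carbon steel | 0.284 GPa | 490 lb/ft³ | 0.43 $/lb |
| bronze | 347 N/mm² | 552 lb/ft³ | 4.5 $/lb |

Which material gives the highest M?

Putting every candidate on a common basis:
  borosilicate glass: σ_y = 39.70 MPa, ρ = 2300 kg/m³, cost = 6.200 $/kg
  CFRP laminate: σ_y = 958.4 MPa, ρ = 1630 kg/m³, cost = 53.00 $/kg
  brass: σ_y = 261.0 MPa, ρ = 8610 kg/m³, cost = 5.450 $/kg
  low-carbon steel: σ_y = 284.0 MPa, ρ = 7849 kg/m³, cost = 0.9480 $/kg
  bronze: σ_y = 347.0 MPa, ρ = 8842 kg/m³, cost = 9.921 $/kg
  low-carbon steel: M = 38.2 kN·m per $
  CFRP laminate: M = 11.1 kN·m per $
  brass: M = 5.56 kN·m per $
  bronze: M = 3.96 kN·m per $
  borosilicate glass: M = 2.78 kN·m per $
Highest index: low-carbon steel.

low-carbon steel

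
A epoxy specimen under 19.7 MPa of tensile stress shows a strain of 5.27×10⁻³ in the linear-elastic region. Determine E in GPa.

3.74 GPa

E = σ/ε = 19.7 MPa / 5.27×10⁻³ = 3738 MPa = 3.74 GPa.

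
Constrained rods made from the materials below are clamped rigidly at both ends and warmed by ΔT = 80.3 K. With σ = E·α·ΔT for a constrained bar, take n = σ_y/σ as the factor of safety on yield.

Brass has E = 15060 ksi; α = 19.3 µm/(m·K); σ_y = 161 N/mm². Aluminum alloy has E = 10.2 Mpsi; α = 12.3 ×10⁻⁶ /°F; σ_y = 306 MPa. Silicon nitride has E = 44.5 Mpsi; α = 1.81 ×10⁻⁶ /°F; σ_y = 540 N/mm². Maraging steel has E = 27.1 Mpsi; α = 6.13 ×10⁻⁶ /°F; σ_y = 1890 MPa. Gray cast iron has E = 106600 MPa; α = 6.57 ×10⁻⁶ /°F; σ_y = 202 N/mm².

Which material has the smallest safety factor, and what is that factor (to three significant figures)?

Converting E to GPa, α to ×10⁻⁶/K, σ_y to MPa, then σ and n for each:
  brass: E = 103.8, α = 19.3, σ_y = 161.0 → σ = 161 MPa, n = 1.00
  aluminum alloy: E = 70.33, α = 22.1, σ_y = 306.0 → σ = 125 MPa, n = 2.45
  silicon nitride: E = 306.8, α = 3.26, σ_y = 540.0 → σ = 80.3 MPa, n = 6.73
  maraging steel: E = 186.8, α = 11.0, σ_y = 1890 → σ = 166 MPa, n = 11.4
  gray cast iron: E = 106.6, α = 11.8, σ_y = 202.0 → σ = 101 MPa, n = 2.00
The minimum is brass at n = 1.00.

brass, n = 1.00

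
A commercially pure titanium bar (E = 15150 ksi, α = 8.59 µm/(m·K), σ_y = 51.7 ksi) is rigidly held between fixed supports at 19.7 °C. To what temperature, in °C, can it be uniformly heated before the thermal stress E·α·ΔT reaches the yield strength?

E = 15150 ksi = 104.5 GPa.
σ_y = 51.7 ksi = 356.5 MPa.
E·α·ΔT = 356.5 MPa ⇒ ΔT = 356.5 / (104.5×10³ × 8.59×10⁻⁶) = 397.3 K.
T = 19.7 + 397.3 = 417.0 °C.

417 °C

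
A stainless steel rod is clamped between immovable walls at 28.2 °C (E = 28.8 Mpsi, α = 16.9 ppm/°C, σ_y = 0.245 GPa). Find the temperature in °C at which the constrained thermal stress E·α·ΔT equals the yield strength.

E = 28.8 Mpsi = 198.6 GPa.
σ_y = 0.245 GPa = 245.0 MPa.
E·α·ΔT = 245.0 MPa ⇒ ΔT = 245.0 / (198.6×10³ × 16.9×10⁻⁶) = 73.01 K.
T = 28.2 + 73.01 = 101.2 °C.

101 °C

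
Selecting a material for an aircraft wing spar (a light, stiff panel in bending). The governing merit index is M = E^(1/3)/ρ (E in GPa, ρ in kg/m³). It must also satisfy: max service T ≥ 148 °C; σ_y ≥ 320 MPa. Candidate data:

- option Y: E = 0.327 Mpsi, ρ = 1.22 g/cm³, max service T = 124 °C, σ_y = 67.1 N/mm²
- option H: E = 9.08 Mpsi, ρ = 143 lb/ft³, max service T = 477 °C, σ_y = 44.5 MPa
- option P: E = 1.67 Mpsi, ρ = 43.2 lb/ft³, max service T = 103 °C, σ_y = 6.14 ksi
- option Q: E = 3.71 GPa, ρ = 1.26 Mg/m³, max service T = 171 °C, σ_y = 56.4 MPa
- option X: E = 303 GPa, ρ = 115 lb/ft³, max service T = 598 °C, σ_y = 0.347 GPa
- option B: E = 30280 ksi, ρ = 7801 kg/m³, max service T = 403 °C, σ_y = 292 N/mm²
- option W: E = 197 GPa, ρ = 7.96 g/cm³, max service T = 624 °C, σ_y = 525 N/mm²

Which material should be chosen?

Screen on constraints: max service T ≥ 148 °C; σ_y ≥ 320 MPa. Survivors: option X, option W.
Convert each candidate to consistent units, then evaluate M:
  option X: E = 303.0 GPa, ρ = 1842 kg/m³
  option W: E = 197.0 GPa, ρ = 7960 kg/m³
  option X: M = 3.65×10⁻³
  option W: M = 0.731×10⁻³
Highest index: option X.

option X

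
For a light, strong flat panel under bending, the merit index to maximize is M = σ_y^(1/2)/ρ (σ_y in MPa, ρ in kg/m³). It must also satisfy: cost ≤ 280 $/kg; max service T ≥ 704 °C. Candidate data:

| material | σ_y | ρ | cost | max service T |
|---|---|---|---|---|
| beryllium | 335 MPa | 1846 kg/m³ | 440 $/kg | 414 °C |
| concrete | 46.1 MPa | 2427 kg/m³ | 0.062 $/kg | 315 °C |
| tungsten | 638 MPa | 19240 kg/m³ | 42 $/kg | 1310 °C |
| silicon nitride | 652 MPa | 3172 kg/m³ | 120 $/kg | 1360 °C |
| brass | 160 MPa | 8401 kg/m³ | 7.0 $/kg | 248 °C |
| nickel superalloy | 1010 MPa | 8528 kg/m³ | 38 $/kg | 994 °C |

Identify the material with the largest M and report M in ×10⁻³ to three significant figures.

silicon nitride, M = 8.05×10⁻³

Screen on constraints: cost ≤ 280 $/kg; max service T ≥ 704 °C. Survivors: tungsten, silicon nitride, nickel superalloy.
Computing M directly (units already consistent):
  silicon nitride: M = 8.05×10⁻³
  nickel superalloy: M = 3.73×10⁻³
  tungsten: M = 1.31×10⁻³
The maximum is for silicon nitride.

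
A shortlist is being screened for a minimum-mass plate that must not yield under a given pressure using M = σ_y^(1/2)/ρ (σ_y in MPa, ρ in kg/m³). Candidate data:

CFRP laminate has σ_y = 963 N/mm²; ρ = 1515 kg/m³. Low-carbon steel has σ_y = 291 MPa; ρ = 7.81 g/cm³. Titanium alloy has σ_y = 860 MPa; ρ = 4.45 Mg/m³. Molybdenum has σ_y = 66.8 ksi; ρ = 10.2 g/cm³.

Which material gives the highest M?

In SI units:
  CFRP laminate: σ_y = 963.0 MPa, ρ = 1515 kg/m³
  low-carbon steel: σ_y = 291.0 MPa, ρ = 7810 kg/m³
  titanium alloy: σ_y = 860.0 MPa, ρ = 4450 kg/m³
  molybdenum: σ_y = 460.6 MPa, ρ = 10200 kg/m³
  CFRP laminate: M = 20.5×10⁻³
  titanium alloy: M = 6.59×10⁻³
  low-carbon steel: M = 2.18×10⁻³
  molybdenum: M = 2.10×10⁻³
CFRP laminate ranks first.

CFRP laminate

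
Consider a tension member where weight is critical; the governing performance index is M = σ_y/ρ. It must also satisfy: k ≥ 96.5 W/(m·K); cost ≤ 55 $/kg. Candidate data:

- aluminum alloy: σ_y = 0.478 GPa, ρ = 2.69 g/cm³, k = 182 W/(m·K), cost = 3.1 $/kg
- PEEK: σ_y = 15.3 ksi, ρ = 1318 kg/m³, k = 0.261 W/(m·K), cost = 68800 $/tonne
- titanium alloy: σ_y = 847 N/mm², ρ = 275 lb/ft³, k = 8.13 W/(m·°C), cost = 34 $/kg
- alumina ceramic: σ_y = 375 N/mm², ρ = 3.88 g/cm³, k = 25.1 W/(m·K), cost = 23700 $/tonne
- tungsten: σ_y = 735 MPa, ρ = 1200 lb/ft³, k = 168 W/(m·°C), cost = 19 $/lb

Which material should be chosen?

Screen on constraints: k ≥ 96.5 W/(m·K); cost ≤ 55 $/kg. Survivors: aluminum alloy, tungsten.
Putting every candidate on a common basis:
  aluminum alloy: σ_y = 478.0 MPa, ρ = 2690 kg/m³
  tungsten: σ_y = 735.0 MPa, ρ = 19220 kg/m³
  aluminum alloy: M = 178 kN·m/kg
  tungsten: M = 38.2 kN·m/kg
Highest index: aluminum alloy.

aluminum alloy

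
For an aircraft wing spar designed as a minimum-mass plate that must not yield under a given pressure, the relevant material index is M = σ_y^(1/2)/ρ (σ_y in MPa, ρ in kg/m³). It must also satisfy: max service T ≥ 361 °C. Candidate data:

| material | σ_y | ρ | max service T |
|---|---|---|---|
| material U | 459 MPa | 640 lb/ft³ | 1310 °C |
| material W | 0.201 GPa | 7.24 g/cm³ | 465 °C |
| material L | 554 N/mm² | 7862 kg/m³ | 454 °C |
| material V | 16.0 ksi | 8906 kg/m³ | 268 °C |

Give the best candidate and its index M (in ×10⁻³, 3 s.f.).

material L, M = 2.99×10⁻³

Screen on constraints: max service T ≥ 361 °C. Survivors: material U, material W, material L.
Putting every candidate on a common basis:
  material U: σ_y = 459.0 MPa, ρ = 10250 kg/m³
  material W: σ_y = 201.0 MPa, ρ = 7240 kg/m³
  material L: σ_y = 554.0 MPa, ρ = 7862 kg/m³
  material L: M = 2.99×10⁻³
  material U: M = 2.09×10⁻³
  material W: M = 1.96×10⁻³
Highest index: material L.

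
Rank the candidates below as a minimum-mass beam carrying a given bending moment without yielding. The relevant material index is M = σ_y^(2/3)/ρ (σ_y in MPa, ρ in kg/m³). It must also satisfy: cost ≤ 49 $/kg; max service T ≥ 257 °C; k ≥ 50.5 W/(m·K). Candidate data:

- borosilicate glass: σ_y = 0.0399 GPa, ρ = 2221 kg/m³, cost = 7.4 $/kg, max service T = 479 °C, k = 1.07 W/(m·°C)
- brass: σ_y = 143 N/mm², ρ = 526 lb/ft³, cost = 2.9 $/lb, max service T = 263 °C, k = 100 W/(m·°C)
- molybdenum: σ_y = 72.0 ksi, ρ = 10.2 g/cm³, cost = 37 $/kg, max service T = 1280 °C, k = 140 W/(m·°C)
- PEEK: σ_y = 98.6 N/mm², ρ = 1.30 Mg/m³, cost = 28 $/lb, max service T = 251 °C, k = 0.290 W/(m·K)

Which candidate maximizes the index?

Screen on constraints: cost ≤ 49 $/kg; max service T ≥ 257 °C; k ≥ 50.5 W/(m·K). Survivors: brass, molybdenum.
In SI units:
  brass: σ_y = 143.0 MPa, ρ = 8426 kg/m³
  molybdenum: σ_y = 496.4 MPa, ρ = 10200 kg/m³
  molybdenum: M = 6.15×10⁻³
  brass: M = 3.25×10⁻³
Highest index: molybdenum.

molybdenum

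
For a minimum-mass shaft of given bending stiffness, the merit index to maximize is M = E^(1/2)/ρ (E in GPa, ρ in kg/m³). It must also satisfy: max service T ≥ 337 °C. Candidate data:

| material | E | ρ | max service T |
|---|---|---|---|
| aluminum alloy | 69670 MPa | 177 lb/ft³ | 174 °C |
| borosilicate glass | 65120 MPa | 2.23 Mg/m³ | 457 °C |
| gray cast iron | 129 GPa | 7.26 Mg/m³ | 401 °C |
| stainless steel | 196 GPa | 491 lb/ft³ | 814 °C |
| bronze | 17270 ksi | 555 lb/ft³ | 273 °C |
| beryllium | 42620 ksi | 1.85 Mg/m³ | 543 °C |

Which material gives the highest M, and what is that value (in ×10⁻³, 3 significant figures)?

beryllium, M = 9.27×10⁻³

Screen on constraints: max service T ≥ 337 °C. Survivors: borosilicate glass, gray cast iron, stainless steel, beryllium.
Convert each candidate to consistent units, then evaluate M:
  borosilicate glass: E = 65.12 GPa, ρ = 2230 kg/m³
  gray cast iron: E = 129.0 GPa, ρ = 7260 kg/m³
  stainless steel: E = 196.0 GPa, ρ = 7865 kg/m³
  beryllium: E = 293.9 GPa, ρ = 1850 kg/m³
  beryllium: M = 9.27×10⁻³
  borosilicate glass: M = 3.62×10⁻³
  stainless steel: M = 1.78×10⁻³
  gray cast iron: M = 1.56×10⁻³
Beryllium has the largest M.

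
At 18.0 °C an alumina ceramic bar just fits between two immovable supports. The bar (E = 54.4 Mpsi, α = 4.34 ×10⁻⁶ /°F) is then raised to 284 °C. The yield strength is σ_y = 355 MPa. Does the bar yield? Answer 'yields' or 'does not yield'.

yields

E = 54.4 Mpsi = 375.1 GPa.
α = 4.34×10⁻⁶/°F × 9/5 = 7.81×10⁻⁶/K.
ΔT = 266.0 K. Constrained thermal stress σ = E·α·ΔT = 375.1×10³ MPa × 7.81×10⁻⁶ × 266.0 = 779 MPa (compressive).
Compare to σ_y = 355 MPa: σ ≥ σ_y, so it yields.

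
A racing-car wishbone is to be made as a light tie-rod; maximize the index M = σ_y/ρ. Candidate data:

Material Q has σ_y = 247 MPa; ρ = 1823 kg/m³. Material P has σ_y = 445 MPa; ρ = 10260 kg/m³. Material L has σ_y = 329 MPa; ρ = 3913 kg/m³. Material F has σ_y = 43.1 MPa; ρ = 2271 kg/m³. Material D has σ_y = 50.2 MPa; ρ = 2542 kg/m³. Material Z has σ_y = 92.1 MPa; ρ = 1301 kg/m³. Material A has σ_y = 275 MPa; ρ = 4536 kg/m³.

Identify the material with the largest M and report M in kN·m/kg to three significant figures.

Evaluate M for each candidate:
  material Q: M = 135 kN·m/kg
  material L: M = 84.1 kN·m/kg
  material Z: M = 70.8 kN·m/kg
  material A: M = 60.6 kN·m/kg
  material P: M = 43.4 kN·m/kg
  material D: M = 19.7 kN·m/kg
  material F: M = 19.0 kN·m/kg
Highest index: material Q.

material Q, M = 135 kN·m/kg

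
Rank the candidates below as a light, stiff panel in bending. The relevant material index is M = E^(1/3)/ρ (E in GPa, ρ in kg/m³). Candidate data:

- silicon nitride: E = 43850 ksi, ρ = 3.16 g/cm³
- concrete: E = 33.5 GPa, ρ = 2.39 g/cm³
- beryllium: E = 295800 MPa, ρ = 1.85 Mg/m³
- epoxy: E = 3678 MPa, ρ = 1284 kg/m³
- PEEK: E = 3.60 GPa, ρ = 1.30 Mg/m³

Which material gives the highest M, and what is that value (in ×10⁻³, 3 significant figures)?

beryllium, M = 3.60×10⁻³

Putting every candidate on a common basis:
  silicon nitride: E = 302.3 GPa, ρ = 3160 kg/m³
  concrete: E = 33.50 GPa, ρ = 2390 kg/m³
  beryllium: E = 295.8 GPa, ρ = 1850 kg/m³
  epoxy: E = 3.678 GPa, ρ = 1284 kg/m³
  PEEK: E = 3.600 GPa, ρ = 1300 kg/m³
  beryllium: M = 3.60×10⁻³
  silicon nitride: M = 2.12×10⁻³
  concrete: M = 1.35×10⁻³
  epoxy: M = 1.20×10⁻³
  PEEK: M = 1.18×10⁻³
The maximum is for beryllium.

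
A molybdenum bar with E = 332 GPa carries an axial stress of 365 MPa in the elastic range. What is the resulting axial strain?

1.10×10⁻³

ε = σ/E = 365 / 332000 = 1.10×10⁻³.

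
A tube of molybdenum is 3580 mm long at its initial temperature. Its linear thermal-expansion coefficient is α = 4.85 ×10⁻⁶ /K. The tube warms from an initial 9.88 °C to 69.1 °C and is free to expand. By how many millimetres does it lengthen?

1.03 mm

ΔT = 69.1 − 9.88 = 59.22 K.
ΔL = α·L₀·ΔT = 4.85×10⁻⁶ × 3580 mm × 59.22 K = 1.03 mm.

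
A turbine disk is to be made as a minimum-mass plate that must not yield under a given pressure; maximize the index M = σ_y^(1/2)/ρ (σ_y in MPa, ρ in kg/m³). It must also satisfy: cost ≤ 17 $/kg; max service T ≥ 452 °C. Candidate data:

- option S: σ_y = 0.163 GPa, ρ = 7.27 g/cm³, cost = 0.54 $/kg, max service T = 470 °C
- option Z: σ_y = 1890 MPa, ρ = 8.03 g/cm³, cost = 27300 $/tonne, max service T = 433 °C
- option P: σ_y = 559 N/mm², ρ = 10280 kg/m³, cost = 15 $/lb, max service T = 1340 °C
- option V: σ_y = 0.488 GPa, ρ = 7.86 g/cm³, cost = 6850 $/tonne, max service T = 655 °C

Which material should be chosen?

option V

Screen on constraints: cost ≤ 17 $/kg; max service T ≥ 452 °C. Survivors: option S, option V.
Putting every candidate on a common basis:
  option S: σ_y = 163.0 MPa, ρ = 7270 kg/m³
  option V: σ_y = 488.0 MPa, ρ = 7860 kg/m³
  option V: M = 2.81×10⁻³
  option S: M = 1.76×10⁻³
The maximum is for option V.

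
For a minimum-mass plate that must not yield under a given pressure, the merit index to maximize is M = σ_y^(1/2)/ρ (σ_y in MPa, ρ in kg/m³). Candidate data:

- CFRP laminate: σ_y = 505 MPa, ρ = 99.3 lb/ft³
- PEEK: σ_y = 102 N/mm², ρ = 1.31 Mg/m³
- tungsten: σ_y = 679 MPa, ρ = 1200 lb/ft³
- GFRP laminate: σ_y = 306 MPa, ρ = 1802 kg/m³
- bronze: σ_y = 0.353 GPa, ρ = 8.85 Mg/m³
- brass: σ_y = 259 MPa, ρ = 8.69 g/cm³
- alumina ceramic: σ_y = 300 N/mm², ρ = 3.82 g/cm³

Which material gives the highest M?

CFRP laminate

After converting to SI:
  CFRP laminate: σ_y = 505.0 MPa, ρ = 1591 kg/m³
  PEEK: σ_y = 102.0 MPa, ρ = 1310 kg/m³
  tungsten: σ_y = 679.0 MPa, ρ = 19220 kg/m³
  GFRP laminate: σ_y = 306.0 MPa, ρ = 1802 kg/m³
  bronze: σ_y = 353.0 MPa, ρ = 8850 kg/m³
  brass: σ_y = 259.0 MPa, ρ = 8690 kg/m³
  alumina ceramic: σ_y = 300.0 MPa, ρ = 3820 kg/m³
  CFRP laminate: M = 14.1×10⁻³
  GFRP laminate: M = 9.71×10⁻³
  PEEK: M = 7.71×10⁻³
  alumina ceramic: M = 4.53×10⁻³
  bronze: M = 2.12×10⁻³
  brass: M = 1.85×10⁻³
  tungsten: M = 1.36×10⁻³
Highest index: CFRP laminate.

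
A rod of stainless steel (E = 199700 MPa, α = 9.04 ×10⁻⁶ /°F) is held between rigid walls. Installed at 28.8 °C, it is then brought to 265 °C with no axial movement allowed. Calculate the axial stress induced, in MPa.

E = 199700 MPa = 199.7 GPa.
α = 9.04×10⁻⁶/°F × 9/5 = 16.3×10⁻⁶/K.
ΔT = 236.2 K. Constrained thermal stress σ = E·α·ΔT = 199.7×10³ MPa × 16.3×10⁻⁶ × 236.2 = 768 MPa (compressive).

768 MPa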